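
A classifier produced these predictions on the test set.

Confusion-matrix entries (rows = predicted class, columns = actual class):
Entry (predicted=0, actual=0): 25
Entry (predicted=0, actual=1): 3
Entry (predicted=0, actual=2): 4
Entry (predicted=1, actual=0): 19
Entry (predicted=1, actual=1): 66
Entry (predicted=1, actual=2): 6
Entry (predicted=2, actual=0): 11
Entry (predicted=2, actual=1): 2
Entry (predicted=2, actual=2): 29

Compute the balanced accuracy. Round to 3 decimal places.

Balanced accuracy = mean of per-class recall.
  0: recall = 25/55 = 0.4545
  1: recall = 66/71 = 0.9296
  2: recall = 29/39 = 0.7436
Mean = (0.4545 + 0.9296 + 0.7436) / 3 = 0.709

0.709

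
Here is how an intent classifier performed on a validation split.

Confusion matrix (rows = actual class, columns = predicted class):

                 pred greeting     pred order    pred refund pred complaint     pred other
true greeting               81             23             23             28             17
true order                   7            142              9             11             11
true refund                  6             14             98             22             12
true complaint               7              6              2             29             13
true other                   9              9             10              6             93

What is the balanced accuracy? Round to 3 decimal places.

0.629

Balanced accuracy = mean of per-class recall.
  greeting: recall = 81/172 = 0.4709
  order: recall = 142/180 = 0.7889
  refund: recall = 98/152 = 0.6447
  complaint: recall = 29/57 = 0.5088
  other: recall = 93/127 = 0.7323
Mean = (0.4709 + 0.7889 + 0.6447 + 0.5088 + 0.7323) / 5 = 0.629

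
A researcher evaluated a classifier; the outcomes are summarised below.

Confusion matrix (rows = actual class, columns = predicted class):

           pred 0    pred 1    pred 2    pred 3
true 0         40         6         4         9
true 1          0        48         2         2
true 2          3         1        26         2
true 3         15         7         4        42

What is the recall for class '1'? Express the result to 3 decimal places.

0.923

recall = TP/(TP+FN).
1: TP=48, FN=0+2+2=4 → 48/52 = 0.9231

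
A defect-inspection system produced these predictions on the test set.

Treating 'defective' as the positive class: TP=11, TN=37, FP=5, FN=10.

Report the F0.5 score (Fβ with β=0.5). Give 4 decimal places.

Fβ = (1+β²)·TP / ((1+β²)·TP + β²·FN + FP), with β²=1/4
= 1.25·11 / (1.25·11 + 0.25·10 + 5) = 0.6471

0.6471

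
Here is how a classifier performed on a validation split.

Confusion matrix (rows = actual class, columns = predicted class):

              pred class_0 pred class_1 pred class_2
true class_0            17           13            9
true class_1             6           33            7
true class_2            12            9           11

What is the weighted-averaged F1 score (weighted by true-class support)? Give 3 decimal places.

Per-class F1 score (2·TP/(2·TP+FP+FN)):
  class_0: TP=17, FP=6+12=18, FN=13+9=22 → 34/74 = 0.4595
  class_1: TP=33, FP=13+9=22, FN=6+7=13 → 66/101 = 0.6535
  class_2: TP=11, FP=9+7=16, FN=12+9=21 → 22/59 = 0.3729
Weighted-F1 score = Σ (supportᵢ/N)·F1 scoreᵢ with N=117: (39/117)·0.4595 + (46/117)·0.6535 + (32/117)·0.3729 = 0.512

0.512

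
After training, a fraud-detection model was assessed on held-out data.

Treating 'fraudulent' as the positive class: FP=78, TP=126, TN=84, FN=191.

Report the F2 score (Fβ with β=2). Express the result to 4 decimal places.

Fβ = (1+β²)·TP / ((1+β²)·TP + β²·FN + FP), with β²=4
= 5·126 / (5·126 + 4·191 + 78) = 0.4280

0.4280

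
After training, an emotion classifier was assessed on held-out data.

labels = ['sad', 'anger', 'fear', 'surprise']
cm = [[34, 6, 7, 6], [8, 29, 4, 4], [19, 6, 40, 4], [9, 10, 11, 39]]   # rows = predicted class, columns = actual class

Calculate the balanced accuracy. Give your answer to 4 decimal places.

0.6088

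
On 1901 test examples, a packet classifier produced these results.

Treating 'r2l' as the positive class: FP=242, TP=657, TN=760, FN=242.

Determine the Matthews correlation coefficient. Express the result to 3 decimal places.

MCC = (TP·TN − FP·FN) / √((TP+FP)(TP+FN)(TN+FP)(TN+FN))
Numerator = 657·760 − 242·242 = 440756
Denominator = √(899·899·1002·1002) = √811437036804 = 900798.0000
MCC = 440756 / 900798.0000 = 0.489

0.489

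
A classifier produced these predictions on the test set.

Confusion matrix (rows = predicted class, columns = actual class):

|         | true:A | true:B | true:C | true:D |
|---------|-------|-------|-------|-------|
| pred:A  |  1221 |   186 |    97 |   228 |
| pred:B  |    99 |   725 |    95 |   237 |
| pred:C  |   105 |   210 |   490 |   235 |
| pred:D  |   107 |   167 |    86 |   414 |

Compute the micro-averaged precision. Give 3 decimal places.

0.606

Micro-averaging pools counts across classes: ΣTP=2850, ΣFP=1852, ΣFN=1852.
Micro-precision = TP/(TP+FP) on pooled counts = 0.606 (equals overall accuracy in single-label multiclass).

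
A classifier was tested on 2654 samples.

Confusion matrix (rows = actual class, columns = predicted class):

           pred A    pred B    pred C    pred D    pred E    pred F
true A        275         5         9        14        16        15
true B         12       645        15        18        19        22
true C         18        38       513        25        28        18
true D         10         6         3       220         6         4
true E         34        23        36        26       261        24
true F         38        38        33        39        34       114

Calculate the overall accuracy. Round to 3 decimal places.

0.764

Accuracy = trace / total = (275+645+513+220+261+114=2028) / 2654 = 2028/2654 = 0.764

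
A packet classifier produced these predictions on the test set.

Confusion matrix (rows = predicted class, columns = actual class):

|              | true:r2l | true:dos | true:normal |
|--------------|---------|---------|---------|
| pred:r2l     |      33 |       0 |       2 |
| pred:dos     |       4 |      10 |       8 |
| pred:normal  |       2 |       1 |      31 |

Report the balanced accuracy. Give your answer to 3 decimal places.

0.837

Balanced accuracy = mean of per-class recall.
  r2l: recall = 33/39 = 0.8462
  dos: recall = 10/11 = 0.9091
  normal: recall = 31/41 = 0.7561
Mean = (0.8462 + 0.9091 + 0.7561) / 3 = 0.837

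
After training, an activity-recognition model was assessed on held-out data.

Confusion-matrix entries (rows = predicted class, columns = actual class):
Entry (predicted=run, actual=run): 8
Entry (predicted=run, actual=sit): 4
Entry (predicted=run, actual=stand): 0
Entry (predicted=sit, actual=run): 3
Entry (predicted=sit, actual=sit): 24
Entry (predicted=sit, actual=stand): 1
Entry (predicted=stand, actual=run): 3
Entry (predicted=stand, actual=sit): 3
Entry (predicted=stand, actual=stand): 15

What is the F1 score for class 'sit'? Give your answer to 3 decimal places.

0.814

Treat 'sit' as positive and all other classes as negative.
F1 score = 2·TP/(2·TP+FP+FN).
sit: TP=24, FP=3+1=4, FN=4+3=7 → 48/59 = 0.8136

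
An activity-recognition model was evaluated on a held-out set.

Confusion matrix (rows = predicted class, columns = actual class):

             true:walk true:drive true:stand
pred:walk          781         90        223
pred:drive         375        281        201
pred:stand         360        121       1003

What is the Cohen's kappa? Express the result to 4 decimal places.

Observed agreement pₒ = trace/N = 2065/3435 = 0.60116
Expected agreement pₑ = Σ (rowᵢ·colᵢ)/N² = (1516·1094 + 492·857 + 1427·1484)/3435² = 0.35577
κ = (pₒ − pₑ)/(1 − pₑ) = (0.60116 − 0.35577)/(1 − 0.35577) = 0.3809

0.3809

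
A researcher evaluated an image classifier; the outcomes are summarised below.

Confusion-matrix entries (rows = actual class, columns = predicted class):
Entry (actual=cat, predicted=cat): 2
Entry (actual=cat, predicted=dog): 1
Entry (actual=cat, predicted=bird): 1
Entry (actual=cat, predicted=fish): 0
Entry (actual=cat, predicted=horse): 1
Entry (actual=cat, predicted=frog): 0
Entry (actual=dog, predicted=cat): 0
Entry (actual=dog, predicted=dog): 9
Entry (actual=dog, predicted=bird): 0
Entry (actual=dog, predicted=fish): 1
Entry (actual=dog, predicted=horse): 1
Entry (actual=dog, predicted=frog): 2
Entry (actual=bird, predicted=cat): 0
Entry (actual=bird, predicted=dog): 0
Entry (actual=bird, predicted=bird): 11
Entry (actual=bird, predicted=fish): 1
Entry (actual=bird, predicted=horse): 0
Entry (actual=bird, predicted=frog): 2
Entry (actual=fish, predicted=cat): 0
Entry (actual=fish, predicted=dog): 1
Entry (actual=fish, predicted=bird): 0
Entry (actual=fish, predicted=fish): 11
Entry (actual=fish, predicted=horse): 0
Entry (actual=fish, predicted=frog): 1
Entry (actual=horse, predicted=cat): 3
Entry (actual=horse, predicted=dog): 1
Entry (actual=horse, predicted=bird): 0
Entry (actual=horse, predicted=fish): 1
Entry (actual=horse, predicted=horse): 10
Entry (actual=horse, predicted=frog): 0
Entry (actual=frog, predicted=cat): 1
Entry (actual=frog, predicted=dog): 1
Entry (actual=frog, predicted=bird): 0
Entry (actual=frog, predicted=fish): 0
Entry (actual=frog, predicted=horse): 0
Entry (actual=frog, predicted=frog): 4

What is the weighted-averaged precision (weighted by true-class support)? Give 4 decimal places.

0.7406

Per-class precision (TP/(TP+FP)):
  cat: TP=2, FP=0+0+0+3+1=4 → 2/6 = 0.33333
  dog: TP=9, FP=1+0+1+1+1=4 → 9/13 = 0.69231
  bird: TP=11, FP=1+0+0+0+0=1 → 11/12 = 0.91667
  fish: TP=11, FP=0+1+1+1+0=3 → 11/14 = 0.78571
  horse: TP=10, FP=1+1+0+0+0=2 → 10/12 = 0.83333
  frog: TP=4, FP=0+2+2+1+0=5 → 4/9 = 0.44444
Weighted-precision = Σ (supportᵢ/N)·precisionᵢ with N=66: (5/66)·0.33333 + (13/66)·0.69231 + (14/66)·0.91667 + (13/66)·0.78571 + (15/66)·0.83333 + (6/66)·0.44444 = 0.7406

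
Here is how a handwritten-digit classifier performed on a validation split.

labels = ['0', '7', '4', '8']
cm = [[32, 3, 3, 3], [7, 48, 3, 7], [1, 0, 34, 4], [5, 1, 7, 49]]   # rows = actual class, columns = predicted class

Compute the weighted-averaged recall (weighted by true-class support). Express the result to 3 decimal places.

0.787

Per-class recall (TP/(TP+FN)):
  0: TP=32, FN=3+3+3=9 → 32/41 = 0.7805
  7: TP=48, FN=7+3+7=17 → 48/65 = 0.7385
  4: TP=34, FN=1+0+4=5 → 34/39 = 0.8718
  8: TP=49, FN=5+1+7=13 → 49/62 = 0.7903
Weighted-recall = Σ (supportᵢ/N)·recallᵢ with N=207: (41/207)·0.7805 + (65/207)·0.7385 + (39/207)·0.8718 + (62/207)·0.7903 = 0.787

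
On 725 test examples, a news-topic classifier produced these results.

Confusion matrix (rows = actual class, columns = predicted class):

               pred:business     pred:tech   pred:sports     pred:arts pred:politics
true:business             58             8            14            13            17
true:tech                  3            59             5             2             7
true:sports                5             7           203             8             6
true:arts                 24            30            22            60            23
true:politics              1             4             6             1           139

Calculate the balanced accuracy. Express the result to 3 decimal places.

Balanced accuracy = mean of per-class recall.
  business: recall = 58/110 = 0.5273
  tech: recall = 59/76 = 0.7763
  sports: recall = 203/229 = 0.8865
  arts: recall = 60/159 = 0.3774
  politics: recall = 139/151 = 0.9205
Mean = (0.5273 + 0.7763 + 0.8865 + 0.3774 + 0.9205) / 5 = 0.698

0.698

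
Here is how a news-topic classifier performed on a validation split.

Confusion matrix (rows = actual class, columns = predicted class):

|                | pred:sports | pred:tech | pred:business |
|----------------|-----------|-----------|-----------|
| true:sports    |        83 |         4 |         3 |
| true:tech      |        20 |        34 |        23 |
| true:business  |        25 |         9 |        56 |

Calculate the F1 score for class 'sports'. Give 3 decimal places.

0.761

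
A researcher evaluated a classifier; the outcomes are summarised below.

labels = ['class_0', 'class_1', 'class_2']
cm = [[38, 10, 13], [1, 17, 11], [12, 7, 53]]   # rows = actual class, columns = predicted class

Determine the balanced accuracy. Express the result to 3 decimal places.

0.648

Balanced accuracy = mean of per-class recall.
  class_0: recall = 38/61 = 0.6230
  class_1: recall = 17/29 = 0.5862
  class_2: recall = 53/72 = 0.7361
Mean = (0.6230 + 0.5862 + 0.7361) / 3 = 0.648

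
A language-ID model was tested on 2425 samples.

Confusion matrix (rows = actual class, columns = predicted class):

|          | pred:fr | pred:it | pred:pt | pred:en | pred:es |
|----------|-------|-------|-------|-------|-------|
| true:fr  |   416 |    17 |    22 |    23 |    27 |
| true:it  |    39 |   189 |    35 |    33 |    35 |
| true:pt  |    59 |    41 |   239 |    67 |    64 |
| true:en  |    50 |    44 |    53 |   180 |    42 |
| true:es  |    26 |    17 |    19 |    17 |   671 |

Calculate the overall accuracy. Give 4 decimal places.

0.6990

Accuracy = trace / total = (416+189+239+180+671=1695) / 2425 = 1695/2425 = 0.6990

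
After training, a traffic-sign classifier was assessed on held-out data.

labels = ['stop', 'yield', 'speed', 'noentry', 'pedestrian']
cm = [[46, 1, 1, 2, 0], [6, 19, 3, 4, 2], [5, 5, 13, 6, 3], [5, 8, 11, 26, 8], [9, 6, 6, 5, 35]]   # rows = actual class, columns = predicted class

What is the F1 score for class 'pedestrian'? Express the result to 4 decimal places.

One-vs-rest for 'pedestrian': TP = diagonal; FP = other classes predicted 'pedestrian'; FN = 'pedestrian' predicted as other.
F1 score = 2·TP/(2·TP+FP+FN).
pedestrian: TP=35, FP=0+2+3+8=13, FN=9+6+6+5=26 → 70/109 = 0.64220

0.6422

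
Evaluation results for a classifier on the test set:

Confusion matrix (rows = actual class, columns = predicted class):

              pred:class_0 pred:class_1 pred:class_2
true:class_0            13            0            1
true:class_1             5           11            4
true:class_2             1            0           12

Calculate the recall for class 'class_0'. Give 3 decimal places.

One-vs-rest for 'class_0': TP = diagonal; FP = other classes predicted 'class_0'; FN = 'class_0' predicted as other.
recall = TP/(TP+FN).
class_0: TP=13, FN=0+1=1 → 13/14 = 0.9286

0.929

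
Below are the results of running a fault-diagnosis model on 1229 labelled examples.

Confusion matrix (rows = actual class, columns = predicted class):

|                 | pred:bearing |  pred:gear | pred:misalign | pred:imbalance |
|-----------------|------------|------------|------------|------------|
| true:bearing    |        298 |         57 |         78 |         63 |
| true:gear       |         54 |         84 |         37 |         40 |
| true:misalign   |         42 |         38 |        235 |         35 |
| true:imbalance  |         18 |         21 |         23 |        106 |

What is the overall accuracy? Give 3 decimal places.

Accuracy = trace / total = (298+84+235+106=723) / 1229 = 723/1229 = 0.588

0.588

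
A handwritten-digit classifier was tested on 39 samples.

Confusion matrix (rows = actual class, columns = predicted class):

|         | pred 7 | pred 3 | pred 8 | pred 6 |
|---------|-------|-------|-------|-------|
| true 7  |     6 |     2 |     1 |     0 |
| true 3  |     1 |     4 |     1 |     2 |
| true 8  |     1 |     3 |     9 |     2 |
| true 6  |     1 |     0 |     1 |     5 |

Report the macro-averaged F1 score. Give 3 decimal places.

0.607

Per-class F1 score (2·TP/(2·TP+FP+FN)):
  7: TP=6, FP=1+1+1=3, FN=2+1+0=3 → 12/18 = 0.6667
  3: TP=4, FP=2+3+0=5, FN=1+1+2=4 → 8/17 = 0.4706
  8: TP=9, FP=1+1+1=3, FN=1+3+2=6 → 18/27 = 0.6667
  6: TP=5, FP=0+2+2=4, FN=1+0+1=2 → 10/16 = 0.6250
Macro-F1 score = mean = (0.6667 + 0.4706 + 0.6667 + 0.6250) / 4 = 0.607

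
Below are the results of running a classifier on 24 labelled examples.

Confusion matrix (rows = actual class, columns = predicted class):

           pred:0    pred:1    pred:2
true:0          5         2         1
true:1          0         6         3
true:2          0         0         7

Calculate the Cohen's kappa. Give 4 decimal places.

Observed agreement pₒ = trace/N = 18/24 = 0.75000
Expected agreement pₑ = Σ (rowᵢ·colᵢ)/N² = (8·5 + 9·8 + 7·11)/24² = 0.32813
κ = (pₒ − pₑ)/(1 − pₑ) = (0.75000 − 0.32813)/(1 − 0.32813) = 0.6279

0.6279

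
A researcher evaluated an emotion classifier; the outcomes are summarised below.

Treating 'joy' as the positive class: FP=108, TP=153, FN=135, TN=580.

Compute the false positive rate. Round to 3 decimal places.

0.157

FPR = FP/(FP+TN) = 108/(108+580) = 0.157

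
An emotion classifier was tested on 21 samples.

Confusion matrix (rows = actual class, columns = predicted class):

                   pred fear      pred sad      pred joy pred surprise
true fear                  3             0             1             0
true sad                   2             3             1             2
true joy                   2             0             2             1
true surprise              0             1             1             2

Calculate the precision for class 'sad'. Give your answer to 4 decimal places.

Take TP from the diagonal, FP from the rest of the 'sad' prediction marginal, FN from the rest of the 'sad' actual marginal.
precision = TP/(TP+FP).
sad: TP=3, FP=0+0+1=1 → 3/4 = 0.75000

0.7500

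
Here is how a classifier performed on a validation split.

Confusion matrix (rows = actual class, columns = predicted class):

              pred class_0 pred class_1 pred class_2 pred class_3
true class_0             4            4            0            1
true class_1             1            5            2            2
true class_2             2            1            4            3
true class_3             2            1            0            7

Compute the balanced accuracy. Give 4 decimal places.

Balanced accuracy = mean of per-class recall.
  class_0: recall = 4/9 = 0.44444
  class_1: recall = 5/10 = 0.50000
  class_2: recall = 4/10 = 0.40000
  class_3: recall = 7/10 = 0.70000
Mean = (0.44444 + 0.50000 + 0.40000 + 0.70000) / 4 = 0.5111

0.5111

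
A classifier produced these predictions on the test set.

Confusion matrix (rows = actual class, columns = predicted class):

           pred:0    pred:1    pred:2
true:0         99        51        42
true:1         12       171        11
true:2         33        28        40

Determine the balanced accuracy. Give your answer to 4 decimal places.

0.5977

Balanced accuracy = mean of per-class recall.
  0: recall = 99/192 = 0.51563
  1: recall = 171/194 = 0.88144
  2: recall = 40/101 = 0.39604
Mean = (0.51563 + 0.88144 + 0.39604) / 3 = 0.5977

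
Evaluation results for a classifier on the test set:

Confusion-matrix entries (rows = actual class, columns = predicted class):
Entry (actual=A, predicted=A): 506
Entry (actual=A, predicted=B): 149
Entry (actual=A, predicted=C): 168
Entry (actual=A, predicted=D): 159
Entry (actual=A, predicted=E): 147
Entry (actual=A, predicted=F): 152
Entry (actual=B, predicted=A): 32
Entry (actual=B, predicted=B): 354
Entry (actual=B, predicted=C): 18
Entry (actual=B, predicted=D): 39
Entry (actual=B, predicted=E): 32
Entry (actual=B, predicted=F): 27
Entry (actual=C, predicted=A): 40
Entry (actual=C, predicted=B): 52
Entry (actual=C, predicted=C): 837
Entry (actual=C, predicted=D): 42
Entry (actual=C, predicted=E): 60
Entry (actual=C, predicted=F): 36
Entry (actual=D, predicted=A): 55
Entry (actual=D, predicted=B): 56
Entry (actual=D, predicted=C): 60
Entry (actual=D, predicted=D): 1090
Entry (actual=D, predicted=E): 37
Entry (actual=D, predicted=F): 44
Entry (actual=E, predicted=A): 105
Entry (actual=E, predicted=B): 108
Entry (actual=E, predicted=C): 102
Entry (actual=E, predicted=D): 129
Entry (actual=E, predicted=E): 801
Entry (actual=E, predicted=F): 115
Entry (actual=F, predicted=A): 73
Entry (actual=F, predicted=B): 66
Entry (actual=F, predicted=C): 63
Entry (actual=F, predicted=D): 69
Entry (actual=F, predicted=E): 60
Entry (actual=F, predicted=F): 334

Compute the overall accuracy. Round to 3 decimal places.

Accuracy = trace / total = (506+354+837+1090+801+334=3922) / 6217 = 3922/6217 = 0.631

0.631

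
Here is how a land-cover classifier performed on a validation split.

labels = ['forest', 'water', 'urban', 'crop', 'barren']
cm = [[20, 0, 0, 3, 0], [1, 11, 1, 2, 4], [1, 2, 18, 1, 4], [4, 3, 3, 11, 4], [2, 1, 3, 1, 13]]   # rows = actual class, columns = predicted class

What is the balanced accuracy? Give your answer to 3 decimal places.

Balanced accuracy = mean of per-class recall.
  forest: recall = 20/23 = 0.8696
  water: recall = 11/19 = 0.5789
  urban: recall = 18/26 = 0.6923
  crop: recall = 11/25 = 0.4400
  barren: recall = 13/20 = 0.6500
Mean = (0.8696 + 0.5789 + 0.6923 + 0.4400 + 0.6500) / 5 = 0.646

0.646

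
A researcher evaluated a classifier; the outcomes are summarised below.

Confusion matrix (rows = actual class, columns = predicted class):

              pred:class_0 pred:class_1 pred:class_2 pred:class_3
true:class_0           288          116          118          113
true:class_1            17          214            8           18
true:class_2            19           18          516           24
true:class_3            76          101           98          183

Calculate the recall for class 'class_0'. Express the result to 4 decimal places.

recall = TP/(TP+FN).
class_0: TP=288, FN=116+118+113=347 → 288/635 = 0.45354

0.4535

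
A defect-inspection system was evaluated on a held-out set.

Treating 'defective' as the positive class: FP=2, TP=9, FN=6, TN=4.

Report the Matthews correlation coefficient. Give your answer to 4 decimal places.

0.2412

MCC = (TP·TN − FP·FN) / √((TP+FP)(TP+FN)(TN+FP)(TN+FN))
Numerator = 9·4 − 2·6 = 24
Denominator = √(11·15·6·10) = √9900 = 99.4987
MCC = 24 / 99.4987 = 0.2412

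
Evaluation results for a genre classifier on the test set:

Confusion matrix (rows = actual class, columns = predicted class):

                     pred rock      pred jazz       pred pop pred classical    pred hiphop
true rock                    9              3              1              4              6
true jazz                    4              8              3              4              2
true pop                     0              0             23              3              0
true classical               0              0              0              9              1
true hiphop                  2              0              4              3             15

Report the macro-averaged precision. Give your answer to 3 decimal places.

0.617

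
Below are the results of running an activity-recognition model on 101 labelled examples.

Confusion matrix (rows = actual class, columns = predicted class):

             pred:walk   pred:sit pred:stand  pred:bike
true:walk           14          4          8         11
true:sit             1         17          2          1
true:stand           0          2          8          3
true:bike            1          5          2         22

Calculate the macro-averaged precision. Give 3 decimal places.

Per-class precision (TP/(TP+FP)):
  walk: TP=14, FP=1+0+1=2 → 14/16 = 0.8750
  sit: TP=17, FP=4+2+5=11 → 17/28 = 0.6071
  stand: TP=8, FP=8+2+2=12 → 8/20 = 0.4000
  bike: TP=22, FP=11+1+3=15 → 22/37 = 0.5946
Macro-precision = mean = (0.8750 + 0.6071 + 0.4000 + 0.5946) / 4 = 0.619

0.619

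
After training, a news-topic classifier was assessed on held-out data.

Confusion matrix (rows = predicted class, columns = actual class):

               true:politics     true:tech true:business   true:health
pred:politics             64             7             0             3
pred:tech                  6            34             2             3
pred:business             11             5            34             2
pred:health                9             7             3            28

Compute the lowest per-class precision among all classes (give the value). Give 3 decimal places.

0.596

Per-class precision (TP/(TP+FP)):
  politics: TP=64, FP=7+0+3=10 → 64/74 = 0.8649
  tech: TP=34, FP=6+2+3=11 → 34/45 = 0.7556
  business: TP=34, FP=11+5+2=18 → 34/52 = 0.6538
  health: TP=28, FP=9+7+3=19 → 28/47 = 0.5957
Lowest is class 'health' with precision = 0.596.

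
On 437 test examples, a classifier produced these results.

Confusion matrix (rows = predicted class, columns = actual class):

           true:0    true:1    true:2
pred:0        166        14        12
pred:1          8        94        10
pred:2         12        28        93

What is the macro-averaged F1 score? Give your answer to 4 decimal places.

Per-class F1 score (2·TP/(2·TP+FP+FN)):
  0: TP=166, FP=14+12=26, FN=8+12=20 → 332/378 = 0.87831
  1: TP=94, FP=8+10=18, FN=14+28=42 → 188/248 = 0.75806
  2: TP=93, FP=12+28=40, FN=12+10=22 → 186/248 = 0.75000
Macro-F1 score = mean = (0.87831 + 0.75806 + 0.75000) / 3 = 0.7955

0.7955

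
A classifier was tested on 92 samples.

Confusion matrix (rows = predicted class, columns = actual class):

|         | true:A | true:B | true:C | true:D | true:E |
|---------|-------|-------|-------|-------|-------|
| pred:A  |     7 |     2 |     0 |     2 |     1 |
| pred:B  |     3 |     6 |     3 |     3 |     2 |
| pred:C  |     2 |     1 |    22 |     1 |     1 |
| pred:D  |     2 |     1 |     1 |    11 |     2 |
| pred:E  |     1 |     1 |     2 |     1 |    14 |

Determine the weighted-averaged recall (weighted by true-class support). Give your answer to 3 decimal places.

Per-class recall (TP/(TP+FN)):
  A: TP=7, FN=3+2+2+1=8 → 7/15 = 0.4667
  B: TP=6, FN=2+1+1+1=5 → 6/11 = 0.5455
  C: TP=22, FN=0+3+1+2=6 → 22/28 = 0.7857
  D: TP=11, FN=2+3+1+1=7 → 11/18 = 0.6111
  E: TP=14, FN=1+2+1+2=6 → 14/20 = 0.7000
Weighted-recall = Σ (supportᵢ/N)·recallᵢ with N=92: (15/92)·0.4667 + (11/92)·0.5455 + (28/92)·0.7857 + (18/92)·0.6111 + (20/92)·0.7000 = 0.652

0.652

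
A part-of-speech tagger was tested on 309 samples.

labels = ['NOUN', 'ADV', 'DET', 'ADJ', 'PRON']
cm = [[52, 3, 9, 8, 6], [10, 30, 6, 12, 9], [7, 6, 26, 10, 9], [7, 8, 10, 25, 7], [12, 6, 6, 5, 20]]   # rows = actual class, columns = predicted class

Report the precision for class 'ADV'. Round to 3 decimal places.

Take TP from the diagonal, FP from the rest of the 'ADV' prediction marginal, FN from the rest of the 'ADV' actual marginal.
precision = TP/(TP+FP).
ADV: TP=30, FP=3+6+8+6=23 → 30/53 = 0.5660

0.566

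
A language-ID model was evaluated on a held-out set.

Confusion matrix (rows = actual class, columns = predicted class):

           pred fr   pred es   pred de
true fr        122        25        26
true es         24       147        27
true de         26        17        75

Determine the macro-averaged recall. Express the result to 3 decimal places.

0.694

Per-class recall (TP/(TP+FN)):
  fr: TP=122, FN=25+26=51 → 122/173 = 0.7052
  es: TP=147, FN=24+27=51 → 147/198 = 0.7424
  de: TP=75, FN=26+17=43 → 75/118 = 0.6356
Macro-recall = mean = (0.7052 + 0.7424 + 0.6356) / 3 = 0.694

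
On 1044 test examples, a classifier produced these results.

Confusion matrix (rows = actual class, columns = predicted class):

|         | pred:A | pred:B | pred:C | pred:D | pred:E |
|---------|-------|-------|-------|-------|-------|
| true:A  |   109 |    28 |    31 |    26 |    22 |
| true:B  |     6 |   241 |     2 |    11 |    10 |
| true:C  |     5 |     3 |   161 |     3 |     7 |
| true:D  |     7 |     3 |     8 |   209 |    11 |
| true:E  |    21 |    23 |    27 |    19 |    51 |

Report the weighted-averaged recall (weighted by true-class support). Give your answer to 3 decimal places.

Per-class recall (TP/(TP+FN)):
  A: TP=109, FN=28+31+26+22=107 → 109/216 = 0.5046
  B: TP=241, FN=6+2+11+10=29 → 241/270 = 0.8926
  C: TP=161, FN=5+3+3+7=18 → 161/179 = 0.8994
  D: TP=209, FN=7+3+8+11=29 → 209/238 = 0.8782
  E: TP=51, FN=21+23+27+19=90 → 51/141 = 0.3617
Weighted-recall = Σ (supportᵢ/N)·recallᵢ with N=1044: (216/1044)·0.5046 + (270/1044)·0.8926 + (179/1044)·0.8994 + (238/1044)·0.8782 + (141/1044)·0.3617 = 0.739

0.739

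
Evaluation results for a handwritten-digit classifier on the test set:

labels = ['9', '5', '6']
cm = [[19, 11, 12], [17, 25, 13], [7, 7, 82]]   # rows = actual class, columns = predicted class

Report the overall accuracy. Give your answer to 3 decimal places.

Accuracy = trace / total = (19+25+82=126) / 193 = 126/193 = 0.653

0.653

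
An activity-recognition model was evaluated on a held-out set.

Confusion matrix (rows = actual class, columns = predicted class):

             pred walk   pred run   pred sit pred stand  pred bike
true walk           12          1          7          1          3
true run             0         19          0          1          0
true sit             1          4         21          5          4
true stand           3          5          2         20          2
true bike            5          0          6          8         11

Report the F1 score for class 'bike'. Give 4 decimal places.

Take TP from the diagonal, FP from the rest of the 'bike' prediction marginal, FN from the rest of the 'bike' actual marginal.
F1 score = 2·TP/(2·TP+FP+FN).
bike: TP=11, FP=3+0+4+2=9, FN=5+0+6+8=19 → 22/50 = 0.44000

0.4400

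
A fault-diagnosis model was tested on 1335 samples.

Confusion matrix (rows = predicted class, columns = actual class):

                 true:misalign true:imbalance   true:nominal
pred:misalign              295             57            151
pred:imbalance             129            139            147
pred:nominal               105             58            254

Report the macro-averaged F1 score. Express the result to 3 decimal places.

Per-class F1 score (2·TP/(2·TP+FP+FN)):
  misalign: TP=295, FP=57+151=208, FN=129+105=234 → 590/1032 = 0.5717
  imbalance: TP=139, FP=129+147=276, FN=57+58=115 → 278/669 = 0.4155
  nominal: TP=254, FP=105+58=163, FN=151+147=298 → 508/969 = 0.5243
Macro-F1 score = mean = (0.5717 + 0.4155 + 0.5243) / 3 = 0.504

0.504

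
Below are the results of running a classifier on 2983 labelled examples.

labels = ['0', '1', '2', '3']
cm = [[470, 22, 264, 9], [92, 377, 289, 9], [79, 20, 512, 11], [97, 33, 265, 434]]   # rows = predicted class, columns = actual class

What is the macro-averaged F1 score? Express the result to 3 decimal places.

Per-class F1 score (2·TP/(2·TP+FP+FN)):
  0: TP=470, FP=22+264+9=295, FN=92+79+97=268 → 940/1503 = 0.6254
  1: TP=377, FP=92+289+9=390, FN=22+20+33=75 → 754/1219 = 0.6185
  2: TP=512, FP=79+20+11=110, FN=264+289+265=818 → 1024/1952 = 0.5246
  3: TP=434, FP=97+33+265=395, FN=9+9+11=29 → 868/1292 = 0.6718
Macro-F1 score = mean = (0.6254 + 0.6185 + 0.5246 + 0.6718) / 4 = 0.610

0.610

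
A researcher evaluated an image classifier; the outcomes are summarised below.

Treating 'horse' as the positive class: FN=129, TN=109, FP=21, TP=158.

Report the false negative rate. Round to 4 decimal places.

0.4495

FNR = FN/(FN+TP) = 129/(129+158) = 0.4495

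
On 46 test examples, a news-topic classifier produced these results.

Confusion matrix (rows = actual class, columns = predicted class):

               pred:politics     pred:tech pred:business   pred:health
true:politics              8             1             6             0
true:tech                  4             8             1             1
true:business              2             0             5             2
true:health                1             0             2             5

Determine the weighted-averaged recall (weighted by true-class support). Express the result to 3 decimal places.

Per-class recall (TP/(TP+FN)):
  politics: TP=8, FN=1+6+0=7 → 8/15 = 0.5333
  tech: TP=8, FN=4+1+1=6 → 8/14 = 0.5714
  business: TP=5, FN=2+0+2=4 → 5/9 = 0.5556
  health: TP=5, FN=1+0+2=3 → 5/8 = 0.6250
Weighted-recall = Σ (supportᵢ/N)·recallᵢ with N=46: (15/46)·0.5333 + (14/46)·0.5714 + (9/46)·0.5556 + (8/46)·0.6250 = 0.565

0.565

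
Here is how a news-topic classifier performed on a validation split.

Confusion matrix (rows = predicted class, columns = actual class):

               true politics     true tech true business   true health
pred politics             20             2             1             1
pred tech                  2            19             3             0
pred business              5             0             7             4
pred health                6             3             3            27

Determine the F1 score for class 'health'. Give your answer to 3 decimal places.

One-vs-rest for 'health': TP = diagonal; FP = other classes predicted 'health'; FN = 'health' predicted as other.
F1 score = 2·TP/(2·TP+FP+FN).
health: TP=27, FP=6+3+3=12, FN=1+0+4=5 → 54/71 = 0.7606

0.761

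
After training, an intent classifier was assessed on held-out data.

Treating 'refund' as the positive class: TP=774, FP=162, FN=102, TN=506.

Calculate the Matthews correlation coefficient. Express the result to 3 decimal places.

0.650

MCC = (TP·TN − FP·FN) / √((TP+FP)(TP+FN)(TN+FP)(TN+FN))
Numerator = 774·506 − 162·102 = 375120
Denominator = √(936·876·668·608) = √333012086784 = 577071.9945
MCC = 375120 / 577071.9945 = 0.650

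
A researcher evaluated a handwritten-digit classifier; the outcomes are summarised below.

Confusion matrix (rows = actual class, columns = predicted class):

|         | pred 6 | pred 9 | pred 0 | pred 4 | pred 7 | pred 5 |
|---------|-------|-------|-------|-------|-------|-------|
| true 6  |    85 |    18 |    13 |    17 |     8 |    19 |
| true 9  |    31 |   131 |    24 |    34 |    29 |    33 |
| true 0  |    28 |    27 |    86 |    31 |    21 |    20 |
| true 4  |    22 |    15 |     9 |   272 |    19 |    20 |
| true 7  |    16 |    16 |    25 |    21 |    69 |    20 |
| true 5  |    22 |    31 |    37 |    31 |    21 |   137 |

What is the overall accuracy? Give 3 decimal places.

0.535

Accuracy = trace / total = (85+131+86+272+69+137=780) / 1458 = 780/1458 = 0.535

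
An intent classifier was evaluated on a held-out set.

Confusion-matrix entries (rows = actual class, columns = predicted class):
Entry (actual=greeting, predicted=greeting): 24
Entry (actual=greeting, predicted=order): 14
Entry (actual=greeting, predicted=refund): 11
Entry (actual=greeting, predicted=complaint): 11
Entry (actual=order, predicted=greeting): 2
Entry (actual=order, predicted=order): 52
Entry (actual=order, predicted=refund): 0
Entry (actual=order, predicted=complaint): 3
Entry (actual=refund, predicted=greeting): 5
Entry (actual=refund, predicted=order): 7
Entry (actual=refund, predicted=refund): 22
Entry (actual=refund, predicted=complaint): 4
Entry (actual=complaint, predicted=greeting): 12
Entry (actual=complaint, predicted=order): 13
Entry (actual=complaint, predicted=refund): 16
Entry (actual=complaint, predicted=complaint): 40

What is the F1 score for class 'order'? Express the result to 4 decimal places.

One-vs-rest for 'order': TP = diagonal; FP = other classes predicted 'order'; FN = 'order' predicted as other.
F1 score = 2·TP/(2·TP+FP+FN).
order: TP=52, FP=14+7+13=34, FN=2+0+3=5 → 104/143 = 0.72727

0.7273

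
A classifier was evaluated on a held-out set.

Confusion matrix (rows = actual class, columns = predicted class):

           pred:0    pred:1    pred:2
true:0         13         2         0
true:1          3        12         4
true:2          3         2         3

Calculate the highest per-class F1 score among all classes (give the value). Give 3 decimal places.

Per-class F1 score (2·TP/(2·TP+FP+FN)):
  0: TP=13, FP=3+3=6, FN=2+0=2 → 26/34 = 0.7647
  1: TP=12, FP=2+2=4, FN=3+4=7 → 24/35 = 0.6857
  2: TP=3, FP=0+4=4, FN=3+2=5 → 6/15 = 0.4000
Highest is class '0' with F1 score = 0.765.

0.765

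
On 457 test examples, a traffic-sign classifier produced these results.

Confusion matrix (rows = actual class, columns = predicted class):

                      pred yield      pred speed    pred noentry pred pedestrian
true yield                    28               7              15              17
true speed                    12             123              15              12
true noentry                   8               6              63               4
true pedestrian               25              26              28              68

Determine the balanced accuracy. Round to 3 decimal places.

0.604

Balanced accuracy = mean of per-class recall.
  yield: recall = 28/67 = 0.4179
  speed: recall = 123/162 = 0.7593
  noentry: recall = 63/81 = 0.7778
  pedestrian: recall = 68/147 = 0.4626
Mean = (0.4179 + 0.7593 + 0.7778 + 0.4626) / 4 = 0.604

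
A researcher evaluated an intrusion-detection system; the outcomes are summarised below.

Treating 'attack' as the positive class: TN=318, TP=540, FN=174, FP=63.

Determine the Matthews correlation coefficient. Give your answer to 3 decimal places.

MCC = (TP·TN − FP·FN) / √((TP+FP)(TP+FN)(TN+FP)(TN+FN))
Numerator = 540·318 − 63·174 = 160758
Denominator = √(603·714·381·492) = √80705958984 = 284087.9423
MCC = 160758 / 284087.9423 = 0.566

0.566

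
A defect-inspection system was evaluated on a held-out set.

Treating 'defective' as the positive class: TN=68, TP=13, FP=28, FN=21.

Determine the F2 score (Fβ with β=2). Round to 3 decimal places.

0.367

Fβ = (1+β²)·TP / ((1+β²)·TP + β²·FN + FP), with β²=4
= 5·13 / (5·13 + 4·21 + 28) = 0.367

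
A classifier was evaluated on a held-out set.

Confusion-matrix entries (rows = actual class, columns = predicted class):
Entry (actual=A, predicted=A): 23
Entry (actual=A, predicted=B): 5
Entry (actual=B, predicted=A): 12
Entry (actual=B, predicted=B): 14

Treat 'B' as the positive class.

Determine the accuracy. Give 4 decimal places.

Accuracy = (TP+TN)/N = (14+23)/54 = 0.6852

0.6852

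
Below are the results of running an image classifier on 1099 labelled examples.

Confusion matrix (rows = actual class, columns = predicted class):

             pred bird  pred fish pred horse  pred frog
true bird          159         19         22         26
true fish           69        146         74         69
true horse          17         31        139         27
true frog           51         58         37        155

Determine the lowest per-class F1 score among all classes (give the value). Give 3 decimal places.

0.477

Per-class F1 score (2·TP/(2·TP+FP+FN)):
  bird: TP=159, FP=69+17+51=137, FN=19+22+26=67 → 318/522 = 0.6092
  fish: TP=146, FP=19+31+58=108, FN=69+74+69=212 → 292/612 = 0.4771
  horse: TP=139, FP=22+74+37=133, FN=17+31+27=75 → 278/486 = 0.5720
  frog: TP=155, FP=26+69+27=122, FN=51+58+37=146 → 310/578 = 0.5363
Lowest is class 'fish' with F1 score = 0.477.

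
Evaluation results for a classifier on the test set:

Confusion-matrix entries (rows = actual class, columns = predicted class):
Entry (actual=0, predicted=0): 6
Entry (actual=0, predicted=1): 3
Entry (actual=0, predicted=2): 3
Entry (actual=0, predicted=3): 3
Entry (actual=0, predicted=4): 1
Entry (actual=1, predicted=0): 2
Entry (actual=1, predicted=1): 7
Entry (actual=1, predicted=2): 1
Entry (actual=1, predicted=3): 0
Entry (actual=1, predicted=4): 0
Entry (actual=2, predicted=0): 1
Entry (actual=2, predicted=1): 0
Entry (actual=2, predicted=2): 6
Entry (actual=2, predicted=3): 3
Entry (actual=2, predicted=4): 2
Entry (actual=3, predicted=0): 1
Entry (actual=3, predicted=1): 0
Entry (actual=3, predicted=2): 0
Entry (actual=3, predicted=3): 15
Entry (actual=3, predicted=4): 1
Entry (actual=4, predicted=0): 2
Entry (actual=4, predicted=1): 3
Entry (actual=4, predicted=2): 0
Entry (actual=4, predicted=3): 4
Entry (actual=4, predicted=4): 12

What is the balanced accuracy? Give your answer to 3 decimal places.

0.606

Balanced accuracy = mean of per-class recall.
  0: recall = 6/16 = 0.3750
  1: recall = 7/10 = 0.7000
  2: recall = 6/12 = 0.5000
  3: recall = 15/17 = 0.8824
  4: recall = 12/21 = 0.5714
Mean = (0.3750 + 0.7000 + 0.5000 + 0.8824 + 0.5714) / 5 = 0.606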